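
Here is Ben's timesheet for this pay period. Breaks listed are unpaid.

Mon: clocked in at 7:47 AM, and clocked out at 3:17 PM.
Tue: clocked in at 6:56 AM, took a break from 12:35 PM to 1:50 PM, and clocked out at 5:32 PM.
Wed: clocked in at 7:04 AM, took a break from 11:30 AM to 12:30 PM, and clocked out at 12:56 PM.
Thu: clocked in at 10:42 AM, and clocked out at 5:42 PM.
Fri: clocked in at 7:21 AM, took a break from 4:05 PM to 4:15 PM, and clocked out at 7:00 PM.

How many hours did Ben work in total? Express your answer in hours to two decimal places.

40.20 hours

Mon: 7:47 AM–3:17 PM = 7 h 30 min
Tue: 6:56 AM–5:32 PM = 10 h 36 min; less 75 min break → 9 h 21 min
Wed: 7:04 AM–12:56 PM = 5 h 52 min; less 60 min break → 4 h 52 min
Thu: 10:42 AM–5:42 PM = 7 h 0 min
Fri: 7:21 AM–7:00 PM = 11 h 39 min; less 10 min break → 11 h 29 min
Total: 7 h 30 min + 9 h 21 min + 4 h 52 min + 7 h 0 min + 11 h 29 min = 40 h 12 min.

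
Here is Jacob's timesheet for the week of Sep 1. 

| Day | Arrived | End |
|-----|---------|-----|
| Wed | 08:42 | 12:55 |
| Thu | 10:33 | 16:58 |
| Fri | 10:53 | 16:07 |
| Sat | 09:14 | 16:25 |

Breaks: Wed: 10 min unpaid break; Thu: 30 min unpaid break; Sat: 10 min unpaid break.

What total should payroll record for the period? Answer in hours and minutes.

Wed: 08:42–12:55 = 4 h 13 min; less 10 min break → 4 h 3 min
Thu: 10:33–16:58 = 6 h 25 min; less 30 min break → 5 h 55 min
Fri: 10:53–16:07 = 5 h 14 min
Sat: 09:14–16:25 = 7 h 11 min; less 10 min break → 7 h 1 min
Total: 4 h 3 min + 5 h 55 min + 5 h 14 min + 7 h 1 min = 22 h 13 min.

22 h 13 min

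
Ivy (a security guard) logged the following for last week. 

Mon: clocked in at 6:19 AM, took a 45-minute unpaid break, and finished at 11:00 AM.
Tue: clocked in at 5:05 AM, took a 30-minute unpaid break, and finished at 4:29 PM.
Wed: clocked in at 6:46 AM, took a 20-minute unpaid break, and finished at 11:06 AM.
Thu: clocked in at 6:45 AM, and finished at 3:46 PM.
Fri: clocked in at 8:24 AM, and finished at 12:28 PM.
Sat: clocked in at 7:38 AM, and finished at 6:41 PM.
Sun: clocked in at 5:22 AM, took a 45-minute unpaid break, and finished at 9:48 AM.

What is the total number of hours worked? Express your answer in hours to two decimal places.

46.65 hours

Mon: 6:19 AM–11:00 AM = 4 h 41 min; less 45 min break → 3 h 56 min
Tue: 5:05 AM–4:29 PM = 11 h 24 min; less 30 min break → 10 h 54 min
Wed: 6:46 AM–11:06 AM = 4 h 20 min; less 20 min break → 4 h 0 min
Thu: 6:45 AM–3:46 PM = 9 h 1 min
Fri: 8:24 AM–12:28 PM = 4 h 4 min
Sat: 7:38 AM–6:41 PM = 11 h 3 min
Sun: 5:22 AM–9:48 AM = 4 h 26 min; less 45 min break → 3 h 41 min
Total: 3 h 56 min + 10 h 54 min + 4 h 0 min + 9 h 1 min + 4 h 4 min + 11 h 3 min + 3 h 41 min = 46 h 39 min.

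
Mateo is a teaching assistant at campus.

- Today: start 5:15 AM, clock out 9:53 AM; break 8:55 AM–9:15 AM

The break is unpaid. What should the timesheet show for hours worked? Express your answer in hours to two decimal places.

4.30 hours

Today: 5:15 AM–9:53 AM = 4 h 38 min; less 20 min break → 4 h 18 min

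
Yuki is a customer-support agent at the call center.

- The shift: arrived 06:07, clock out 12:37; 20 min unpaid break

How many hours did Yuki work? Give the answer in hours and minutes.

6 h 10 min

The shift: 06:07–12:37 = 6 h 30 min; less 20 min break → 6 h 10 min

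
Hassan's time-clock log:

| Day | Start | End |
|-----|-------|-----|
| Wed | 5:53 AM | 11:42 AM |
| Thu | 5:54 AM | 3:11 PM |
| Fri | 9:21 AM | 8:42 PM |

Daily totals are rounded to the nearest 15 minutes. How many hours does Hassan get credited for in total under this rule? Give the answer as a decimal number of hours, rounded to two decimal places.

Wed: 5:53 AM–11:42 AM = 5 h 49 min → rounds to 5 h 45 min
Thu: 5:54 AM–3:11 PM = 9 h 17 min → rounds to 9 h 15 min
Fri: 9:21 AM–8:42 PM = 11 h 21 min → rounds to 11 h 15 min
Total credited: 26 h 15 min.

26.25 hours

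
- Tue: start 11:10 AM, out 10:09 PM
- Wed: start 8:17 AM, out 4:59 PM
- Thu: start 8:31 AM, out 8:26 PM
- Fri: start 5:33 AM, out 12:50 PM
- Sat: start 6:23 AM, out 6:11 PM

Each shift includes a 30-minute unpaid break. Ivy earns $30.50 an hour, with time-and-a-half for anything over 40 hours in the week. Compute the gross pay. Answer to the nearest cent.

$1594.39

Tue: 11:10 AM–10:09 PM = 10 h 59 min; less 30 min break → 10 h 29 min
Wed: 8:17 AM–4:59 PM = 8 h 42 min; less 30 min break → 8 h 12 min
Thu: 8:31 AM–8:26 PM = 11 h 55 min; less 30 min break → 11 h 25 min
Fri: 5:33 AM–12:50 PM = 7 h 17 min; less 30 min break → 6 h 47 min
Sat: 6:23 AM–6:11 PM = 11 h 48 min; less 30 min break → 11 h 18 min
Total worked: 48 h 11 min = 2891 min.
Regular 40 h 0 min = 2400 min at $30.50/h; overtime 8 h 11 min = 491 min at $45.75/h.
Pay = (2400 × $30.50 + 491 × $45.75) ÷ 60 = $1594.39.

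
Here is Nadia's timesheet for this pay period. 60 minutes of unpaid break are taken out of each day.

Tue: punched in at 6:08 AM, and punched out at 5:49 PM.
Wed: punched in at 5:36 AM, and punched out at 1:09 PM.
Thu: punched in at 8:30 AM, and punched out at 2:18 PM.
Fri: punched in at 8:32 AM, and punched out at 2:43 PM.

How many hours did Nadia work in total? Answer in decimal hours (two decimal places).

Tue: 6:08 AM–5:49 PM = 11 h 41 min; less 60 min break → 10 h 41 min
Wed: 5:36 AM–1:09 PM = 7 h 33 min; less 60 min break → 6 h 33 min
Thu: 8:30 AM–2:18 PM = 5 h 48 min; less 60 min break → 4 h 48 min
Fri: 8:32 AM–2:43 PM = 6 h 11 min; less 60 min break → 5 h 11 min
Total: 10 h 41 min + 6 h 33 min + 4 h 48 min + 5 h 11 min = 27 h 13 min.

27.22 hours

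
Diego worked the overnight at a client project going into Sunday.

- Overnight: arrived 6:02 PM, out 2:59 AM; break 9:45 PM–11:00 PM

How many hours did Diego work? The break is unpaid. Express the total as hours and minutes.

Overnight: 6:02 PM → midnight = 5 h 58 min; midnight → 2:59 AM = 2 h 59 min; span 8 h 57 min; less 75 min break → 7 h 42 min

7 h 42 min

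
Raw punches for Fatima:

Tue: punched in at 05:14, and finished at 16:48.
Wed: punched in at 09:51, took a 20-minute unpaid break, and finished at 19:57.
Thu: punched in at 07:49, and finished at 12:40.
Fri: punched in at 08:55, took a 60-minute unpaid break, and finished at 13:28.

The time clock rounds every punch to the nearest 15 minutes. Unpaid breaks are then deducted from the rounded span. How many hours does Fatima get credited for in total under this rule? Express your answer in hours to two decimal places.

29.92 hours

Tue: in 05:14→05:15, out 16:48→16:45; 11 h 30 min
Wed: in 09:51→09:45, out 19:57→20:00; 10 h 15 min − 20 min = 9 h 55 min
Thu: in 07:49→07:45, out 12:40→12:45; 5 h 0 min
Fri: in 08:55→09:00, out 13:28→13:30; 4 h 30 min − 60 min = 3 h 30 min
Total credited: 29 h 55 min.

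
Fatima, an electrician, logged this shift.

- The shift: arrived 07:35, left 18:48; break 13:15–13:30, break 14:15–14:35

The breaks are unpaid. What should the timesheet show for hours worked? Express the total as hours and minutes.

10 h 38 min

The shift: 07:35–18:48 = 11 h 13 min; less 35 min break → 10 h 38 min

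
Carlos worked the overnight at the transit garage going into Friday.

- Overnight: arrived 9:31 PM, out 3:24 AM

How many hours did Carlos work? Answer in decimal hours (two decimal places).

5.88 hours

Overnight: 9:31 PM → midnight = 2 h 29 min; midnight → 3:24 AM = 3 h 24 min; span 5 h 53 min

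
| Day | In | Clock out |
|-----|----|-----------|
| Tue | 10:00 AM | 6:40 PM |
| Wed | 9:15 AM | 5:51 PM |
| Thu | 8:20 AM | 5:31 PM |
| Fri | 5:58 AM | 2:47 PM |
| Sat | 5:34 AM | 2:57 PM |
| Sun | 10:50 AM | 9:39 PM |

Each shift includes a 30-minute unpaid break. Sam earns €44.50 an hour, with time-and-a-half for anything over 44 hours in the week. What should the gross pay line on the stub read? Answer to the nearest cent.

Tue: 10:00 AM–6:40 PM = 8 h 40 min; less 30 min break → 8 h 10 min
Wed: 9:15 AM–5:51 PM = 8 h 36 min; less 30 min break → 8 h 6 min
Thu: 8:20 AM–5:31 PM = 9 h 11 min; less 30 min break → 8 h 41 min
Fri: 5:58 AM–2:47 PM = 8 h 49 min; less 30 min break → 8 h 19 min
Sat: 5:34 AM–2:57 PM = 9 h 23 min; less 30 min break → 8 h 53 min
Sun: 10:50 AM–9:39 PM = 10 h 49 min; less 30 min break → 10 h 19 min
Total worked: 52 h 28 min = 3148 min.
Regular 44 h 0 min = 2640 min at €44.50/h; overtime 8 h 28 min = 508 min at €66.75/h.
Pay = (2640 × €44.50 + 508 × €66.75) ÷ 60 = €2523.15.

€2523.15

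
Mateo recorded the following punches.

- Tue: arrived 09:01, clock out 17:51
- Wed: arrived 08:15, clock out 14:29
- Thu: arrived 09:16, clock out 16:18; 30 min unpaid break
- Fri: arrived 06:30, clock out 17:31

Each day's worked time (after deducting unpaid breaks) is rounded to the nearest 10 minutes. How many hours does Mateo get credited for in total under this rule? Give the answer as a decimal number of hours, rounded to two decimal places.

Tue: 09:01–17:51 = 8 h 50 min → rounds to 8 h 50 min
Wed: 08:15–14:29 = 6 h 14 min → rounds to 6 h 10 min
Thu: 09:16–16:18 = 7 h 2 min − 30 min = 6 h 32 min → rounds to 6 h 30 min
Fri: 06:30–17:31 = 11 h 1 min → rounds to 11 h 0 min
Total credited: 32 h 30 min.

32.50 hours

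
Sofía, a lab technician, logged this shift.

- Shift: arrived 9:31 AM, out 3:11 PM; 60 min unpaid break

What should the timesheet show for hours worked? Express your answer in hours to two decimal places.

4.67 hours

Shift: 9:31 AM–3:11 PM = 5 h 40 min; less 60 min break → 4 h 40 min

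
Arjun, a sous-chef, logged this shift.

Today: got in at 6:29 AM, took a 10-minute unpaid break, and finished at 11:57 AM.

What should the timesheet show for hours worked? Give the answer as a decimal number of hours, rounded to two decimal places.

Today: 6:29 AM–11:57 AM = 5 h 28 min; less 10 min break → 5 h 18 min

5.30 hours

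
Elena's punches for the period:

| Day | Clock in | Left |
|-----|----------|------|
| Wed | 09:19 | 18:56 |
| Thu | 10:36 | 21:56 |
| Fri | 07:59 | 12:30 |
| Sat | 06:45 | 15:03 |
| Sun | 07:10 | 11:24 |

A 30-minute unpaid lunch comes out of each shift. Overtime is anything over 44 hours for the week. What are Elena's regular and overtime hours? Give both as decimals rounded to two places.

Wed: 09:19–18:56 = 9 h 37 min; less 30 min break → 9 h 7 min
Thu: 10:36–21:56 = 11 h 20 min; less 30 min break → 10 h 50 min
Fri: 07:59–12:30 = 4 h 31 min; less 30 min break → 4 h 1 min
Sat: 06:45–15:03 = 8 h 18 min; less 30 min break → 7 h 48 min
Sun: 07:10–11:24 = 4 h 14 min; less 30 min break → 3 h 44 min
Total worked: 35 h 30 min = 35.50 h.
Threshold 44 h → overtime 0 h 0 min, regular 35 h 30 min.

Regular 35.50 hours, overtime 0.00 hours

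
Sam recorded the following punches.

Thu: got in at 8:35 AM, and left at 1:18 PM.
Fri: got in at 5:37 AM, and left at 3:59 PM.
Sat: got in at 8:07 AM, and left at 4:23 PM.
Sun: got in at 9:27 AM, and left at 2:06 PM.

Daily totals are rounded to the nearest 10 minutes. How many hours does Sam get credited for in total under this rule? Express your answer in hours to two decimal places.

28.00 hours

Thu: 8:35 AM–1:18 PM = 4 h 43 min → rounds to 4 h 40 min
Fri: 5:37 AM–3:59 PM = 10 h 22 min → rounds to 10 h 20 min
Sat: 8:07 AM–4:23 PM = 8 h 16 min → rounds to 8 h 20 min
Sun: 9:27 AM–2:06 PM = 4 h 39 min → rounds to 4 h 40 min
Total credited: 28 h 0 min.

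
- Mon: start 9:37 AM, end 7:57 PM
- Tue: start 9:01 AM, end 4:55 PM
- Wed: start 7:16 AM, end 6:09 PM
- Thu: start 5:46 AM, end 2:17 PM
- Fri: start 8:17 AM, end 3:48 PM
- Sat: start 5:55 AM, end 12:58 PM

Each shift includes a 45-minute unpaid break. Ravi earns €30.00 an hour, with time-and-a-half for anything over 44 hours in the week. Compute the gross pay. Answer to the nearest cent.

€1486.50

Mon: 9:37 AM–7:57 PM = 10 h 20 min; less 45 min break → 9 h 35 min
Tue: 9:01 AM–4:55 PM = 7 h 54 min; less 45 min break → 7 h 9 min
Wed: 7:16 AM–6:09 PM = 10 h 53 min; less 45 min break → 10 h 8 min
Thu: 5:46 AM–2:17 PM = 8 h 31 min; less 45 min break → 7 h 46 min
Fri: 8:17 AM–3:48 PM = 7 h 31 min; less 45 min break → 6 h 46 min
Sat: 5:55 AM–12:58 PM = 7 h 3 min; less 45 min break → 6 h 18 min
Total worked: 47 h 42 min = 2862 min.
Regular 44 h 0 min = 2640 min at €30.00/h; overtime 3 h 42 min = 222 min at €45.00/h.
Pay = (2640 × €30.00 + 222 × €45.00) ÷ 60 = €1486.50.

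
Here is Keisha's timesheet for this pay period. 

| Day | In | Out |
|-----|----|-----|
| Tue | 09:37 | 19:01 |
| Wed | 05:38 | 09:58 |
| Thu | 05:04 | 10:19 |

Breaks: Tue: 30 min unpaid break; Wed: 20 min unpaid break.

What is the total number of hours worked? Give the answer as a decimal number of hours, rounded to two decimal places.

18.15 hours

Tue: 09:37–19:01 = 9 h 24 min; less 30 min break → 8 h 54 min
Wed: 05:38–09:58 = 4 h 20 min; less 20 min break → 4 h 0 min
Thu: 05:04–10:19 = 5 h 15 min
Total: 8 h 54 min + 4 h 0 min + 5 h 15 min = 18 h 9 min.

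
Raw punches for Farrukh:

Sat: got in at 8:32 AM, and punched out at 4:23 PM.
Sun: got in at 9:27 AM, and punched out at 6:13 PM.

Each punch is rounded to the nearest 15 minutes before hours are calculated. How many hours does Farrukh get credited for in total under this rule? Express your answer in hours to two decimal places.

16.75 hours

Sat: in 8:32 AM→8:30 AM, out 4:23 PM→4:30 PM; 8 h 0 min
Sun: in 9:27 AM→9:30 AM, out 6:13 PM→6:15 PM; 8 h 45 min
Total credited: 16 h 45 min.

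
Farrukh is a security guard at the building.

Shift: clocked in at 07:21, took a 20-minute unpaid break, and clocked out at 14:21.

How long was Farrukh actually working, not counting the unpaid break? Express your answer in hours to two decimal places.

6.67 hours

Shift: 07:21–14:21 = 7 h 0 min; less 20 min break → 6 h 40 min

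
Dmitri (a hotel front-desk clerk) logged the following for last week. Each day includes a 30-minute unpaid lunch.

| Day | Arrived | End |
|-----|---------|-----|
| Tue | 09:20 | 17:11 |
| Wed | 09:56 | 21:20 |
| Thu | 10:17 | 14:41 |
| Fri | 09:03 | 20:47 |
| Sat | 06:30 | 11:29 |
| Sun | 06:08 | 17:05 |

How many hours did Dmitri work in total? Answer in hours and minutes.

Tue: 09:20–17:11 = 7 h 51 min; less 30 min break → 7 h 21 min
Wed: 09:56–21:20 = 11 h 24 min; less 30 min break → 10 h 54 min
Thu: 10:17–14:41 = 4 h 24 min; less 30 min break → 3 h 54 min
Fri: 09:03–20:47 = 11 h 44 min; less 30 min break → 11 h 14 min
Sat: 06:30–11:29 = 4 h 59 min; less 30 min break → 4 h 29 min
Sun: 06:08–17:05 = 10 h 57 min; less 30 min break → 10 h 27 min
Total: 7 h 21 min + 10 h 54 min + 3 h 54 min + 11 h 14 min + 4 h 29 min + 10 h 27 min = 48 h 19 min.

48 h 19 min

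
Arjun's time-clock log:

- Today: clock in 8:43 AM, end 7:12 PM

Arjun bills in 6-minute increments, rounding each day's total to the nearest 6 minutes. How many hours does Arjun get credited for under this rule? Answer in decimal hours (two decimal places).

Today: 8:43 AM–7:12 PM = 10 h 29 min → rounds to 10 h 30 min

10.50 hours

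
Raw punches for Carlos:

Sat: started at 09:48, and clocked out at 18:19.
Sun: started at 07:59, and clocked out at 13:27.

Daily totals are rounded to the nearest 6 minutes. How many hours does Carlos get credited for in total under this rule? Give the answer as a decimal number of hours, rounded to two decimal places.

Sat: 09:48–18:19 = 8 h 31 min → rounds to 8 h 30 min
Sun: 07:59–13:27 = 5 h 28 min → rounds to 5 h 30 min
Total credited: 14 h 0 min.

14.00 hours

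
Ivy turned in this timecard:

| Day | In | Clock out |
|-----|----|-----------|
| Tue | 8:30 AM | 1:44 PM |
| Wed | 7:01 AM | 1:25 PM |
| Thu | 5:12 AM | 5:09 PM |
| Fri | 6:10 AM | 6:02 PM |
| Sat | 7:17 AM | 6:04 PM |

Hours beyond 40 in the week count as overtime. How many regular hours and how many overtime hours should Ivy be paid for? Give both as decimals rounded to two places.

Tue: 8:30 AM–1:44 PM = 5 h 14 min
Wed: 7:01 AM–1:25 PM = 6 h 24 min
Thu: 5:12 AM–5:09 PM = 11 h 57 min
Fri: 6:10 AM–6:02 PM = 11 h 52 min
Sat: 7:17 AM–6:04 PM = 10 h 47 min
Total worked: 46 h 14 min = 46.23 h.
Threshold 40 h → overtime 6 h 14 min, regular 40 h 0 min.

Regular 40.00 hours, overtime 6.23 hours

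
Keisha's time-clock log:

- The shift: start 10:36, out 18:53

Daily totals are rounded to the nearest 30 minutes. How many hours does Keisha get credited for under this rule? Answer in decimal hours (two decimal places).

8.50 hours

The shift: 10:36–18:53 = 8 h 17 min → rounds to 8 h 30 min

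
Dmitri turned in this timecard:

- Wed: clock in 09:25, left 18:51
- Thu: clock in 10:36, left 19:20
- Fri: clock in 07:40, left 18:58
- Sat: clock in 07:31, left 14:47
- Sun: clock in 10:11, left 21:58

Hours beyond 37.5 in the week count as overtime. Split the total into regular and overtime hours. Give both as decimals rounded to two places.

Regular 37.50 hours, overtime 11.02 hours

Wed: 09:25–18:51 = 9 h 26 min
Thu: 10:36–19:20 = 8 h 44 min
Fri: 07:40–18:58 = 11 h 18 min
Sat: 07:31–14:47 = 7 h 16 min
Sun: 10:11–21:58 = 11 h 47 min
Total worked: 48 h 31 min = 48.52 h.
Threshold 37.5 h → overtime 11 h 1 min, regular 37 h 30 min.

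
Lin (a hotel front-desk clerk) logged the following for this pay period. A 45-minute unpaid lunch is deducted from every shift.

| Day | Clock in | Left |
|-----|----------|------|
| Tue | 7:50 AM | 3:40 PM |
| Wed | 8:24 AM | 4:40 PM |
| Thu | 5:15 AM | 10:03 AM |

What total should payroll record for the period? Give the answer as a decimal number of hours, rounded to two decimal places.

Tue: 7:50 AM–3:40 PM = 7 h 50 min; less 45 min break → 7 h 5 min
Wed: 8:24 AM–4:40 PM = 8 h 16 min; less 45 min break → 7 h 31 min
Thu: 5:15 AM–10:03 AM = 4 h 48 min; less 45 min break → 4 h 3 min
Total: 7 h 5 min + 7 h 31 min + 4 h 3 min = 18 h 39 min.

18.65 hours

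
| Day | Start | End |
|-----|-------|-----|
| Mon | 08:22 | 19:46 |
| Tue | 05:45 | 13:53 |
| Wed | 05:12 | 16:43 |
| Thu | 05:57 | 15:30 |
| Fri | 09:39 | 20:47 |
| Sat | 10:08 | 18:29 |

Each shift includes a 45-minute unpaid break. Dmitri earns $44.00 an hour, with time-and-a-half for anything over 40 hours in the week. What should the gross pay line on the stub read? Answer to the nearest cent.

$2788.50

Mon: 08:22–19:46 = 11 h 24 min; less 45 min break → 10 h 39 min
Tue: 05:45–13:53 = 8 h 8 min; less 45 min break → 7 h 23 min
Wed: 05:12–16:43 = 11 h 31 min; less 45 min break → 10 h 46 min
Thu: 05:57–15:30 = 9 h 33 min; less 45 min break → 8 h 48 min
Fri: 09:39–20:47 = 11 h 8 min; less 45 min break → 10 h 23 min
Sat: 10:08–18:29 = 8 h 21 min; less 45 min break → 7 h 36 min
Total worked: 55 h 35 min = 3335 min.
Regular 40 h 0 min = 2400 min at $44.00/h; overtime 15 h 35 min = 935 min at $66.00/h.
Pay = (2400 × $44.00 + 935 × $66.00) ÷ 60 = $2788.50.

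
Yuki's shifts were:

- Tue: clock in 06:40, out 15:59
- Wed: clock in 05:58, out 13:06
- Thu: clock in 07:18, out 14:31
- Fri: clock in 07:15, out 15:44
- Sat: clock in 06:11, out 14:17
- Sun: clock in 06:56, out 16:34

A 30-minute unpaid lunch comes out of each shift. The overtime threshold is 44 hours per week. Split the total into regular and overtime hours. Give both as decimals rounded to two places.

Tue: 06:40–15:59 = 9 h 19 min; less 30 min break → 8 h 49 min
Wed: 05:58–13:06 = 7 h 8 min; less 30 min break → 6 h 38 min
Thu: 07:18–14:31 = 7 h 13 min; less 30 min break → 6 h 43 min
Fri: 07:15–15:44 = 8 h 29 min; less 30 min break → 7 h 59 min
Sat: 06:11–14:17 = 8 h 6 min; less 30 min break → 7 h 36 min
Sun: 06:56–16:34 = 9 h 38 min; less 30 min break → 9 h 8 min
Total worked: 46 h 53 min = 46.88 h.
Threshold 44 h → overtime 2 h 53 min, regular 44 h 0 min.

Regular 44.00 hours, overtime 2.88 hours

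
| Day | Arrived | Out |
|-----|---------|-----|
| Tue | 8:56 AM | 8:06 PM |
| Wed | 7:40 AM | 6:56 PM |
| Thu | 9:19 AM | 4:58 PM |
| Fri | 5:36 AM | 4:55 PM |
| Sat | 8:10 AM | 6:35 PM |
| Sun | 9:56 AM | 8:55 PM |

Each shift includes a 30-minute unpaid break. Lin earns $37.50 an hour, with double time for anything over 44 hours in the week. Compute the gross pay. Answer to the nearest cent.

$2835.00

Tue: 8:56 AM–8:06 PM = 11 h 10 min; less 30 min break → 10 h 40 min
Wed: 7:40 AM–6:56 PM = 11 h 16 min; less 30 min break → 10 h 46 min
Thu: 9:19 AM–4:58 PM = 7 h 39 min; less 30 min break → 7 h 9 min
Fri: 5:36 AM–4:55 PM = 11 h 19 min; less 30 min break → 10 h 49 min
Sat: 8:10 AM–6:35 PM = 10 h 25 min; less 30 min break → 9 h 55 min
Sun: 9:56 AM–8:55 PM = 10 h 59 min; less 30 min break → 10 h 29 min
Total worked: 59 h 48 min = 3588 min.
Regular 44 h 0 min = 2640 min at $37.50/h; overtime 15 h 48 min = 948 min at $75.00/h.
Pay = (2640 × $37.50 + 948 × $75.00) ÷ 60 = $2835.00.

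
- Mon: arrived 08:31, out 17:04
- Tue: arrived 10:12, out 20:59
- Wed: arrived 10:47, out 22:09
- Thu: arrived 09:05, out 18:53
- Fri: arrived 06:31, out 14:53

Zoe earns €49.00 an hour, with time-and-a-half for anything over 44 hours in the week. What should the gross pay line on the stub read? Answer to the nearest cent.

Mon: 08:31–17:04 = 8 h 33 min
Tue: 10:12–20:59 = 10 h 47 min
Wed: 10:47–22:09 = 11 h 22 min
Thu: 09:05–18:53 = 9 h 48 min
Fri: 06:31–14:53 = 8 h 22 min
Total worked: 48 h 52 min = 2932 min.
Regular 44 h 0 min = 2640 min at €49.00/h; overtime 4 h 52 min = 292 min at €73.50/h.
Pay = (2640 × €49.00 + 292 × €73.50) ÷ 60 = €2513.70.

€2513.70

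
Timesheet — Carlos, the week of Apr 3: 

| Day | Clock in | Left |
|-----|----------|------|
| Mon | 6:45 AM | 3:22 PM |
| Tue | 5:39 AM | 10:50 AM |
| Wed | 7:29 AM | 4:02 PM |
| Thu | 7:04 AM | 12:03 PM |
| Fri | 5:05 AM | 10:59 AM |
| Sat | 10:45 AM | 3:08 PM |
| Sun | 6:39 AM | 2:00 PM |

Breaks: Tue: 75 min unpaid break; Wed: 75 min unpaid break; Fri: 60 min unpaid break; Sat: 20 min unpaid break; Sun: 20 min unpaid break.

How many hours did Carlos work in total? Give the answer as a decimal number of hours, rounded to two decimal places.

40.80 hours

Mon: 6:45 AM–3:22 PM = 8 h 37 min
Tue: 5:39 AM–10:50 AM = 5 h 11 min; less 75 min break → 3 h 56 min
Wed: 7:29 AM–4:02 PM = 8 h 33 min; less 75 min break → 7 h 18 min
Thu: 7:04 AM–12:03 PM = 4 h 59 min
Fri: 5:05 AM–10:59 AM = 5 h 54 min; less 60 min break → 4 h 54 min
Sat: 10:45 AM–3:08 PM = 4 h 23 min; less 20 min break → 4 h 3 min
Sun: 6:39 AM–2:00 PM = 7 h 21 min; less 20 min break → 7 h 1 min
Total: 8 h 37 min + 3 h 56 min + 7 h 18 min + 4 h 59 min + 4 h 54 min + 4 h 3 min + 7 h 1 min = 40 h 48 min.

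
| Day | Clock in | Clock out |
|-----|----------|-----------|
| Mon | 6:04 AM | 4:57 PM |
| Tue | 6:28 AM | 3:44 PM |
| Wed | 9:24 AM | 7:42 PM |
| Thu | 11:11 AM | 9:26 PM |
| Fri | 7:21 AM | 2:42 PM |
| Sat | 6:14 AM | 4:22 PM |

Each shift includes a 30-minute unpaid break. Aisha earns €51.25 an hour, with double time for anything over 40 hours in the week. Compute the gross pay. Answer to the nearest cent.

Mon: 6:04 AM–4:57 PM = 10 h 53 min; less 30 min break → 10 h 23 min
Tue: 6:28 AM–3:44 PM = 9 h 16 min; less 30 min break → 8 h 46 min
Wed: 9:24 AM–7:42 PM = 10 h 18 min; less 30 min break → 9 h 48 min
Thu: 11:11 AM–9:26 PM = 10 h 15 min; less 30 min break → 9 h 45 min
Fri: 7:21 AM–2:42 PM = 7 h 21 min; less 30 min break → 6 h 51 min
Sat: 6:14 AM–4:22 PM = 10 h 8 min; less 30 min break → 9 h 38 min
Total worked: 55 h 11 min = 3311 min.
Regular 40 h 0 min = 2400 min at €51.25/h; overtime 15 h 11 min = 911 min at €102.50/h.
Pay = (2400 × €51.25 + 911 × €102.50) ÷ 60 = €3606.29.

€3606.29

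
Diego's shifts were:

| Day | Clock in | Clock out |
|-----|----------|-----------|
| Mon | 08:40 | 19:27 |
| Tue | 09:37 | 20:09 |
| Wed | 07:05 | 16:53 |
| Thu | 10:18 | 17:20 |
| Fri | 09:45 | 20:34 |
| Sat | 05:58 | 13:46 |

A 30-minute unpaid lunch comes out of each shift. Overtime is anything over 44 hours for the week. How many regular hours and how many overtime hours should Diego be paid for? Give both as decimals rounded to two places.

Mon: 08:40–19:27 = 10 h 47 min; less 30 min break → 10 h 17 min
Tue: 09:37–20:09 = 10 h 32 min; less 30 min break → 10 h 2 min
Wed: 07:05–16:53 = 9 h 48 min; less 30 min break → 9 h 18 min
Thu: 10:18–17:20 = 7 h 2 min; less 30 min break → 6 h 32 min
Fri: 09:45–20:34 = 10 h 49 min; less 30 min break → 10 h 19 min
Sat: 05:58–13:46 = 7 h 48 min; less 30 min break → 7 h 18 min
Total worked: 53 h 46 min = 53.77 h.
Threshold 44 h → overtime 9 h 46 min, regular 44 h 0 min.

Regular 44.00 hours, overtime 9.77 hours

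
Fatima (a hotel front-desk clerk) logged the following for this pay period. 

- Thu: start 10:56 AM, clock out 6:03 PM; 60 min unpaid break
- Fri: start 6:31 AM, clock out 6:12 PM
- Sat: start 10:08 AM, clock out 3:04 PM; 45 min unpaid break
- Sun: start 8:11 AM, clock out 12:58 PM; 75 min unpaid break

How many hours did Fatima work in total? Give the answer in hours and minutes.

25 h 31 min

Thu: 10:56 AM–6:03 PM = 7 h 7 min; less 60 min break → 6 h 7 min
Fri: 6:31 AM–6:12 PM = 11 h 41 min
Sat: 10:08 AM–3:04 PM = 4 h 56 min; less 45 min break → 4 h 11 min
Sun: 8:11 AM–12:58 PM = 4 h 47 min; less 75 min break → 3 h 32 min
Total: 6 h 7 min + 11 h 41 min + 4 h 11 min + 3 h 32 min = 25 h 31 min.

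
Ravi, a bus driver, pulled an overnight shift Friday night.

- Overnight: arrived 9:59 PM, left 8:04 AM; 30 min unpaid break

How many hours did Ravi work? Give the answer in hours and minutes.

9 h 35 min

Overnight: 9:59 PM → midnight = 2 h 1 min; midnight → 8:04 AM = 8 h 4 min; span 10 h 5 min; less 30 min break → 9 h 35 min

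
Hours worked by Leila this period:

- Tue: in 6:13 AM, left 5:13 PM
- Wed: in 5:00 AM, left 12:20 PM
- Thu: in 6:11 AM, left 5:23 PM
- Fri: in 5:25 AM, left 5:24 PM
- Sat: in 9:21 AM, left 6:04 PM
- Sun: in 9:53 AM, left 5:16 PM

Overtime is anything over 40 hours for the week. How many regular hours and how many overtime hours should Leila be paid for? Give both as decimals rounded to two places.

Regular 40.00 hours, overtime 17.62 hours

Tue: 6:13 AM–5:13 PM = 11 h 0 min
Wed: 5:00 AM–12:20 PM = 7 h 20 min
Thu: 6:11 AM–5:23 PM = 11 h 12 min
Fri: 5:25 AM–5:24 PM = 11 h 59 min
Sat: 9:21 AM–6:04 PM = 8 h 43 min
Sun: 9:53 AM–5:16 PM = 7 h 23 min
Total worked: 57 h 37 min = 57.62 h.
Threshold 40 h → overtime 17 h 37 min, regular 40 h 0 min.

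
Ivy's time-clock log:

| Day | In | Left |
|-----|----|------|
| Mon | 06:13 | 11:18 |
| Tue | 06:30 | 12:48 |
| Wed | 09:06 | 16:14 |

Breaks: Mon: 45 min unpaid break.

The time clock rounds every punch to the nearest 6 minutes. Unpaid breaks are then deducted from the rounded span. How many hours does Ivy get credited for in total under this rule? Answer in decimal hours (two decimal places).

17.75 hours

Mon: in 06:13→06:12, out 11:18→11:18; 5 h 6 min − 45 min = 4 h 21 min
Tue: in 06:30→06:30, out 12:48→12:48; 6 h 18 min
Wed: in 09:06→09:06, out 16:14→16:12; 7 h 6 min
Total credited: 17 h 45 min.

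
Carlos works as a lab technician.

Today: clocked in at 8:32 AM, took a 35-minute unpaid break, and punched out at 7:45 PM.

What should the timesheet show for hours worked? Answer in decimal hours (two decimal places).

10.63 hours

Today: 8:32 AM–7:45 PM = 11 h 13 min; less 35 min break → 10 h 38 min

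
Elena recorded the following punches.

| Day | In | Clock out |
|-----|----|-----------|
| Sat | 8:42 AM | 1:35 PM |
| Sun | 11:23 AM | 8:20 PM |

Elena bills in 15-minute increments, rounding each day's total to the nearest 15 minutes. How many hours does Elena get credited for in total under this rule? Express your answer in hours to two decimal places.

Sat: 8:42 AM–1:35 PM = 4 h 53 min → rounds to 5 h 0 min
Sun: 11:23 AM–8:20 PM = 8 h 57 min → rounds to 9 h 0 min
Total credited: 14 h 0 min.

14.00 hours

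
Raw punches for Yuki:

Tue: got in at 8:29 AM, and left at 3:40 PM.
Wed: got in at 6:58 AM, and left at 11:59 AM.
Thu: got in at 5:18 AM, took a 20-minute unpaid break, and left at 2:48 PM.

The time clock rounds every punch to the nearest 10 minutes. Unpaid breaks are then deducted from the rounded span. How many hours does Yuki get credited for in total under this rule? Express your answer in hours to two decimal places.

21.33 hours

Tue: in 8:29 AM→8:30 AM, out 3:40 PM→3:40 PM; 7 h 10 min
Wed: in 6:58 AM→7:00 AM, out 11:59 AM→12:00 PM; 5 h 0 min
Thu: in 5:18 AM→5:20 AM, out 2:48 PM→2:50 PM; 9 h 30 min − 20 min = 9 h 10 min
Total credited: 21 h 20 min.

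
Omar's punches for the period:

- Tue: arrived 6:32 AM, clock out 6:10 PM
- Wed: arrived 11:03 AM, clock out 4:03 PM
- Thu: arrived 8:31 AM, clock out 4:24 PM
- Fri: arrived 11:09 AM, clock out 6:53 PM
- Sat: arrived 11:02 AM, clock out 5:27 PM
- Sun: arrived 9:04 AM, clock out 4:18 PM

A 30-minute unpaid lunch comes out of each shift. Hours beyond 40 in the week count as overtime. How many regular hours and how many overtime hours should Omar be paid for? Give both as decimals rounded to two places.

Tue: 6:32 AM–6:10 PM = 11 h 38 min; less 30 min break → 11 h 8 min
Wed: 11:03 AM–4:03 PM = 5 h 0 min; less 30 min break → 4 h 30 min
Thu: 8:31 AM–4:24 PM = 7 h 53 min; less 30 min break → 7 h 23 min
Fri: 11:09 AM–6:53 PM = 7 h 44 min; less 30 min break → 7 h 14 min
Sat: 11:02 AM–5:27 PM = 6 h 25 min; less 30 min break → 5 h 55 min
Sun: 9:04 AM–4:18 PM = 7 h 14 min; less 30 min break → 6 h 44 min
Total worked: 42 h 54 min = 42.90 h.
Threshold 40 h → overtime 2 h 54 min, regular 40 h 0 min.

Regular 40.00 hours, overtime 2.90 hours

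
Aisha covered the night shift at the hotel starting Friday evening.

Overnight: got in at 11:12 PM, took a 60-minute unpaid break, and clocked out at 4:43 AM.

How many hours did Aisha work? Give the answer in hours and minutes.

Overnight: 11:12 PM → midnight = 0 h 48 min; midnight → 4:43 AM = 4 h 43 min; span 5 h 31 min; less 60 min break → 4 h 31 min

4 h 31 min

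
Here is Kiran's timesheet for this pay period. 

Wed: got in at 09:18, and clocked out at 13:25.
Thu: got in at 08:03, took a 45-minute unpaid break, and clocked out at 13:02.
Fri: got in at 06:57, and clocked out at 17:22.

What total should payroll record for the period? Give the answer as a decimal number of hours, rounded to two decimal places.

18.77 hours

Wed: 09:18–13:25 = 4 h 7 min
Thu: 08:03–13:02 = 4 h 59 min; less 45 min break → 4 h 14 min
Fri: 06:57–17:22 = 10 h 25 min
Total: 4 h 7 min + 4 h 14 min + 10 h 25 min = 18 h 46 min.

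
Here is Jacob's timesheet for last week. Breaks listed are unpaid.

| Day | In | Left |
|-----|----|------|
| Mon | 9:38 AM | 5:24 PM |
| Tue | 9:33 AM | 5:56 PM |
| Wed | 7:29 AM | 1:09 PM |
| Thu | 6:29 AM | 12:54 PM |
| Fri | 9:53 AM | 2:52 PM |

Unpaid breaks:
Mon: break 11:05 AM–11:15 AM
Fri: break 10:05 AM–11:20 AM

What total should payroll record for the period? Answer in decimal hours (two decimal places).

Mon: 9:38 AM–5:24 PM = 7 h 46 min; less 10 min break → 7 h 36 min
Tue: 9:33 AM–5:56 PM = 8 h 23 min
Wed: 7:29 AM–1:09 PM = 5 h 40 min
Thu: 6:29 AM–12:54 PM = 6 h 25 min
Fri: 9:53 AM–2:52 PM = 4 h 59 min; less 75 min break → 3 h 44 min
Total: 7 h 36 min + 8 h 23 min + 5 h 40 min + 6 h 25 min + 3 h 44 min = 31 h 48 min.

31.80 hours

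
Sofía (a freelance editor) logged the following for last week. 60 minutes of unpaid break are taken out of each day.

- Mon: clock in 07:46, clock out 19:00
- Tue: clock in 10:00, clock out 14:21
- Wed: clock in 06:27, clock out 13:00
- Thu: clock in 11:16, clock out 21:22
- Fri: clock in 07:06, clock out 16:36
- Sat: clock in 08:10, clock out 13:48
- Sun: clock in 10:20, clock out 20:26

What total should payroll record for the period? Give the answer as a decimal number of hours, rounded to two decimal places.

50.47 hours

Mon: 07:46–19:00 = 11 h 14 min; less 60 min break → 10 h 14 min
Tue: 10:00–14:21 = 4 h 21 min; less 60 min break → 3 h 21 min
Wed: 06:27–13:00 = 6 h 33 min; less 60 min break → 5 h 33 min
Thu: 11:16–21:22 = 10 h 6 min; less 60 min break → 9 h 6 min
Fri: 07:06–16:36 = 9 h 30 min; less 60 min break → 8 h 30 min
Sat: 08:10–13:48 = 5 h 38 min; less 60 min break → 4 h 38 min
Sun: 10:20–20:26 = 10 h 6 min; less 60 min break → 9 h 6 min
Total: 10 h 14 min + 3 h 21 min + 5 h 33 min + 9 h 6 min + 8 h 30 min + 4 h 38 min + 9 h 6 min = 50 h 28 min.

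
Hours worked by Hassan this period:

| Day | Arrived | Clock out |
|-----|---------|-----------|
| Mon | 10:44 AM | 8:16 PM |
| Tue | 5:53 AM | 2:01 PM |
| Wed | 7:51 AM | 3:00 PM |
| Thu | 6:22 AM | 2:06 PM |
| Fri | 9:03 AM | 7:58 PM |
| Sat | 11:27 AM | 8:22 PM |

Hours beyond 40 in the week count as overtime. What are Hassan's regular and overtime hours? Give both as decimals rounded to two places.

Mon: 10:44 AM–8:16 PM = 9 h 32 min
Tue: 5:53 AM–2:01 PM = 8 h 8 min
Wed: 7:51 AM–3:00 PM = 7 h 9 min
Thu: 6:22 AM–2:06 PM = 7 h 44 min
Fri: 9:03 AM–7:58 PM = 10 h 55 min
Sat: 11:27 AM–8:22 PM = 8 h 55 min
Total worked: 52 h 23 min = 52.38 h.
Threshold 40 h → overtime 12 h 23 min, regular 40 h 0 min.

Regular 40.00 hours, overtime 12.38 hours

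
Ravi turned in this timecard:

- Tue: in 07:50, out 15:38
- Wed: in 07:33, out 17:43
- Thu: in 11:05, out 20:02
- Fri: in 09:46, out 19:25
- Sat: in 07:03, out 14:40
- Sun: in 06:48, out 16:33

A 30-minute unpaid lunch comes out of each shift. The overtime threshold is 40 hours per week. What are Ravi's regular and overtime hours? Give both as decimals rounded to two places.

Regular 40.00 hours, overtime 10.93 hours

Tue: 07:50–15:38 = 7 h 48 min; less 30 min break → 7 h 18 min
Wed: 07:33–17:43 = 10 h 10 min; less 30 min break → 9 h 40 min
Thu: 11:05–20:02 = 8 h 57 min; less 30 min break → 8 h 27 min
Fri: 09:46–19:25 = 9 h 39 min; less 30 min break → 9 h 9 min
Sat: 07:03–14:40 = 7 h 37 min; less 30 min break → 7 h 7 min
Sun: 06:48–16:33 = 9 h 45 min; less 30 min break → 9 h 15 min
Total worked: 50 h 56 min = 50.93 h.
Threshold 40 h → overtime 10 h 56 min, regular 40 h 0 min.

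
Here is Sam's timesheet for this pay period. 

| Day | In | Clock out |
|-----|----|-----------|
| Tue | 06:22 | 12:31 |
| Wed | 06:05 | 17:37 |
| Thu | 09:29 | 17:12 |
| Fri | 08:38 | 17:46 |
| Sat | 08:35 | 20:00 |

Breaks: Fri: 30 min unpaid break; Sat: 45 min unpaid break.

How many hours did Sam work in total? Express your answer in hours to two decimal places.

44.70 hours

Tue: 06:22–12:31 = 6 h 9 min
Wed: 06:05–17:37 = 11 h 32 min
Thu: 09:29–17:12 = 7 h 43 min
Fri: 08:38–17:46 = 9 h 8 min; less 30 min break → 8 h 38 min
Sat: 08:35–20:00 = 11 h 25 min; less 45 min break → 10 h 40 min
Total: 6 h 9 min + 11 h 32 min + 7 h 43 min + 8 h 38 min + 10 h 40 min = 44 h 42 min.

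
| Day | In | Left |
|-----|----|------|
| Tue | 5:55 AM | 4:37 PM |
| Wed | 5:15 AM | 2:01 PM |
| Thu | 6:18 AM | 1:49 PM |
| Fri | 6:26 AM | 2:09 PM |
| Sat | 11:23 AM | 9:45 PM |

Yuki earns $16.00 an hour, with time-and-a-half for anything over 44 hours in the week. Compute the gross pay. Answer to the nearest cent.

$729.60

Tue: 5:55 AM–4:37 PM = 10 h 42 min
Wed: 5:15 AM–2:01 PM = 8 h 46 min
Thu: 6:18 AM–1:49 PM = 7 h 31 min
Fri: 6:26 AM–2:09 PM = 7 h 43 min
Sat: 11:23 AM–9:45 PM = 10 h 22 min
Total worked: 45 h 4 min = 2704 min.
Regular 44 h 0 min = 2640 min at $16.00/h; overtime 1 h 4 min = 64 min at $24.00/h.
Pay = (2640 × $16.00 + 64 × $24.00) ÷ 60 = $729.60.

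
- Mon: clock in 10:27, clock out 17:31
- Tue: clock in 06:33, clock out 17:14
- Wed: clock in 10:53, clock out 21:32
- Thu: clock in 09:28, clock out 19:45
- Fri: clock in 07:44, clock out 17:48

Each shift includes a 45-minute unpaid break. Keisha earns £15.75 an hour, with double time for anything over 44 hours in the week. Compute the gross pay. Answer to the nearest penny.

£724.50

Mon: 10:27–17:31 = 7 h 4 min; less 45 min break → 6 h 19 min
Tue: 06:33–17:14 = 10 h 41 min; less 45 min break → 9 h 56 min
Wed: 10:53–21:32 = 10 h 39 min; less 45 min break → 9 h 54 min
Thu: 09:28–19:45 = 10 h 17 min; less 45 min break → 9 h 32 min
Fri: 07:44–17:48 = 10 h 4 min; less 45 min break → 9 h 19 min
Total worked: 45 h 0 min = 2700 min.
Regular 44 h 0 min = 2640 min at £15.75/h; overtime 1 h 0 min = 60 min at £31.50/h.
Pay = (2640 × £15.75 + 60 × £31.50) ÷ 60 = £724.50.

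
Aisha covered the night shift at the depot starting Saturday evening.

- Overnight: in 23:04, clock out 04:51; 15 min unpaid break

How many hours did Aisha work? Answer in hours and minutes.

5 h 32 min

Overnight: 23:04 → midnight = 0 h 56 min; midnight → 04:51 = 4 h 51 min; span 5 h 47 min; less 15 min break → 5 h 32 min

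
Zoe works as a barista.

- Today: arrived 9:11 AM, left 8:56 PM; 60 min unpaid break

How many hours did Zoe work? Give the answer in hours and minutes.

10 h 45 min

Today: 9:11 AM–8:56 PM = 11 h 45 min; less 60 min break → 10 h 45 min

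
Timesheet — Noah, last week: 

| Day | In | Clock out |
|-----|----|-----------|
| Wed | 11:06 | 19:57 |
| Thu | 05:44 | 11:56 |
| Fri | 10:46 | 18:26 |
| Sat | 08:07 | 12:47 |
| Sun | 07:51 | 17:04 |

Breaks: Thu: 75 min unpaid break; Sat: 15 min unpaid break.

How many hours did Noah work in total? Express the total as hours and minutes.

35 h 6 min

Wed: 11:06–19:57 = 8 h 51 min
Thu: 05:44–11:56 = 6 h 12 min; less 75 min break → 4 h 57 min
Fri: 10:46–18:26 = 7 h 40 min
Sat: 08:07–12:47 = 4 h 40 min; less 15 min break → 4 h 25 min
Sun: 07:51–17:04 = 9 h 13 min
Total: 8 h 51 min + 4 h 57 min + 7 h 40 min + 4 h 25 min + 9 h 13 min = 35 h 6 min.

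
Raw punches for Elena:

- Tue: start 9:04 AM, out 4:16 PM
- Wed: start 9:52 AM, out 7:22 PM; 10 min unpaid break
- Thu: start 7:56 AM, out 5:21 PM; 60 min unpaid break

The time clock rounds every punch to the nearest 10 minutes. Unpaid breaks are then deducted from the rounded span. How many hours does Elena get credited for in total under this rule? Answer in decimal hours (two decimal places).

Tue: in 9:04 AM→9:00 AM, out 4:16 PM→4:20 PM; 7 h 20 min
Wed: in 9:52 AM→9:50 AM, out 7:22 PM→7:20 PM; 9 h 30 min − 10 min = 9 h 20 min
Thu: in 7:56 AM→8:00 AM, out 5:21 PM→5:20 PM; 9 h 20 min − 60 min = 8 h 20 min
Total credited: 25 h 0 min.

25.00 hours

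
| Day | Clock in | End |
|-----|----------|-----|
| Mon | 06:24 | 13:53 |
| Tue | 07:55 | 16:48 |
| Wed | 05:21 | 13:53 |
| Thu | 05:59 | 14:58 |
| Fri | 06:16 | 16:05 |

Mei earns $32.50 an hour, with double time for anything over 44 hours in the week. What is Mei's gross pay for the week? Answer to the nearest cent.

$1420.25

Mon: 06:24–13:53 = 7 h 29 min
Tue: 07:55–16:48 = 8 h 53 min
Wed: 05:21–13:53 = 8 h 32 min
Thu: 05:59–14:58 = 8 h 59 min
Fri: 06:16–16:05 = 9 h 49 min
Total worked: 43 h 42 min = 2622 min.
Regular 43 h 42 min = 2622 min at $32.50/h; overtime 0 h 0 min = 0 min at $65.00/h.
Pay = (2622 × $32.50 + 0 × $65.00) ÷ 60 = $1420.25.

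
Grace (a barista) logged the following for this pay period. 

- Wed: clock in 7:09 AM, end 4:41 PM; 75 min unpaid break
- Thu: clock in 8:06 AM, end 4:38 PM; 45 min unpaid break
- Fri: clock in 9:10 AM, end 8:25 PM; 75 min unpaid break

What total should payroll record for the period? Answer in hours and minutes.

26 h 4 min

Wed: 7:09 AM–4:41 PM = 9 h 32 min; less 75 min break → 8 h 17 min
Thu: 8:06 AM–4:38 PM = 8 h 32 min; less 45 min break → 7 h 47 min
Fri: 9:10 AM–8:25 PM = 11 h 15 min; less 75 min break → 10 h 0 min
Total: 8 h 17 min + 7 h 47 min + 10 h 0 min = 26 h 4 min.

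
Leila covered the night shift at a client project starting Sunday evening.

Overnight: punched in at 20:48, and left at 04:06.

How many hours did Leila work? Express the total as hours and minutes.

7 h 18 min

Overnight: 20:48 → midnight = 3 h 12 min; midnight → 04:06 = 4 h 6 min; span 7 h 18 min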